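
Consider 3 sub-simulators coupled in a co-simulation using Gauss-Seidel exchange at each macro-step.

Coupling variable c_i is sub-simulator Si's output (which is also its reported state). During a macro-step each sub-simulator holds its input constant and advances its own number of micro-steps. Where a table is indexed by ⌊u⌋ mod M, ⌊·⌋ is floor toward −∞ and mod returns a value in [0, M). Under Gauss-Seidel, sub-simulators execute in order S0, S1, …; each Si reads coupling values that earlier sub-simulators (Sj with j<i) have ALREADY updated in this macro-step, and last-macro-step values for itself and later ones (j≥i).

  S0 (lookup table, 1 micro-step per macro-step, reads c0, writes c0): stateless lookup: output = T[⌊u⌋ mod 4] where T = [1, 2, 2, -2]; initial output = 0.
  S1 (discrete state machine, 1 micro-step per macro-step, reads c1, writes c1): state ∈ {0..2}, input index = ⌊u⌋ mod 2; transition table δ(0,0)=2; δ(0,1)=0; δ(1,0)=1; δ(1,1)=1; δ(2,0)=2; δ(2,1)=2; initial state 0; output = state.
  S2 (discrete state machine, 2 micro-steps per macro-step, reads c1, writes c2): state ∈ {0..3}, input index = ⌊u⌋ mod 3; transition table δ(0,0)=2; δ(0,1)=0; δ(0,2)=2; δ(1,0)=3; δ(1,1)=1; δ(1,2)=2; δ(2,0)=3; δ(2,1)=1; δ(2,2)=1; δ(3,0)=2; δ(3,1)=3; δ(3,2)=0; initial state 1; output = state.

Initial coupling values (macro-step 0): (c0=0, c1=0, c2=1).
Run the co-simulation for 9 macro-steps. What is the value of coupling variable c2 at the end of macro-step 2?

macro 1: S0 reads c0=0 → after 1×micro: 1; S1 reads c1=0 → after 1×micro: 2; S2 reads c1=2 → after 2×micro: 1 ⇒ (c0=1, c1=2, c2=1)
macro 2: S0 reads c0=1 → after 1×micro: 2; S1 reads c1=2 → after 1×micro: 2; S2 reads c1=2 → after 2×micro: 1 ⇒ (c0=2, c1=2, c2=1)
macro 3: S0 reads c0=2 → after 1×micro: 2; S1 reads c1=2 → after 1×micro: 2; S2 reads c1=2 → after 2×micro: 1 ⇒ (c0=2, c1=2, c2=1)
macro 4: S0 reads c0=2 → after 1×micro: 2; S1 reads c1=2 → after 1×micro: 2; S2 reads c1=2 → after 2×micro: 1 ⇒ (c0=2, c1=2, c2=1)
macro 5: S0 reads c0=2 → after 1×micro: 2; S1 reads c1=2 → after 1×micro: 2; S2 reads c1=2 → after 2×micro: 1 ⇒ (c0=2, c1=2, c2=1)
macro 6: S0 reads c0=2 → after 1×micro: 2; S1 reads c1=2 → after 1×micro: 2; S2 reads c1=2 → after 2×micro: 1 ⇒ (c0=2, c1=2, c2=1)
macro 7: S0 reads c0=2 → after 1×micro: 2; S1 reads c1=2 → after 1×micro: 2; S2 reads c1=2 → after 2×micro: 1 ⇒ (c0=2, c1=2, c2=1)
macro 8: S0 reads c0=2 → after 1×micro: 2; S1 reads c1=2 → after 1×micro: 2; S2 reads c1=2 → after 2×micro: 1 ⇒ (c0=2, c1=2, c2=1)
macro 9: S0 reads c0=2 → after 1×micro: 2; S1 reads c1=2 → after 1×micro: 2; S2 reads c1=2 → after 2×micro: 1 ⇒ (c0=2, c1=2, c2=1)

c2 at macro-step 2 = 1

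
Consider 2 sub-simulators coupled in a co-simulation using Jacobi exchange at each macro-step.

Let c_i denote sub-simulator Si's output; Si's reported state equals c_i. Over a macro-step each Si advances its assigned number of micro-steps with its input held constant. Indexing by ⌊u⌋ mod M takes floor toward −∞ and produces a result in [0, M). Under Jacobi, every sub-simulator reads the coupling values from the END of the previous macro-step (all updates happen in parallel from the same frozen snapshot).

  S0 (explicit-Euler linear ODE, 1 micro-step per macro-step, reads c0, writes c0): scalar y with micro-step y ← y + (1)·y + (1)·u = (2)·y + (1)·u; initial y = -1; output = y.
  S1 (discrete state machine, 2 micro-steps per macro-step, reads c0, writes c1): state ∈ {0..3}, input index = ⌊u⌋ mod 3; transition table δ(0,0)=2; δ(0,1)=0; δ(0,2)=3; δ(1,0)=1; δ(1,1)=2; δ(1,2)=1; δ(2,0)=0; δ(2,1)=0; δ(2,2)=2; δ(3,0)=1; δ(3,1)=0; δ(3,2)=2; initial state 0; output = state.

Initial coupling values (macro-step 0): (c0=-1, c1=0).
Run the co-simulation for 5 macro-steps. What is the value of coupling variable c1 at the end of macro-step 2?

c1 at macro-step 2 = 2

macro 1: S0 reads c0=-1 → after 1×micro: -3; S1 reads c0=-1 → after 2×micro: 2 ⇒ (c0=-3, c1=2)
macro 2: S0 reads c0=-3 → after 1×micro: -9; S1 reads c0=-3 → after 2×micro: 2 ⇒ (c0=-9, c1=2)
macro 3: S0 reads c0=-9 → after 1×micro: -27; S1 reads c0=-9 → after 2×micro: 2 ⇒ (c0=-27, c1=2)
macro 4: S0 reads c0=-27 → after 1×micro: -81; S1 reads c0=-27 → after 2×micro: 2 ⇒ (c0=-81, c1=2)
macro 5: S0 reads c0=-81 → after 1×micro: -243; S1 reads c0=-81 → after 2×micro: 2 ⇒ (c0=-243, c1=2)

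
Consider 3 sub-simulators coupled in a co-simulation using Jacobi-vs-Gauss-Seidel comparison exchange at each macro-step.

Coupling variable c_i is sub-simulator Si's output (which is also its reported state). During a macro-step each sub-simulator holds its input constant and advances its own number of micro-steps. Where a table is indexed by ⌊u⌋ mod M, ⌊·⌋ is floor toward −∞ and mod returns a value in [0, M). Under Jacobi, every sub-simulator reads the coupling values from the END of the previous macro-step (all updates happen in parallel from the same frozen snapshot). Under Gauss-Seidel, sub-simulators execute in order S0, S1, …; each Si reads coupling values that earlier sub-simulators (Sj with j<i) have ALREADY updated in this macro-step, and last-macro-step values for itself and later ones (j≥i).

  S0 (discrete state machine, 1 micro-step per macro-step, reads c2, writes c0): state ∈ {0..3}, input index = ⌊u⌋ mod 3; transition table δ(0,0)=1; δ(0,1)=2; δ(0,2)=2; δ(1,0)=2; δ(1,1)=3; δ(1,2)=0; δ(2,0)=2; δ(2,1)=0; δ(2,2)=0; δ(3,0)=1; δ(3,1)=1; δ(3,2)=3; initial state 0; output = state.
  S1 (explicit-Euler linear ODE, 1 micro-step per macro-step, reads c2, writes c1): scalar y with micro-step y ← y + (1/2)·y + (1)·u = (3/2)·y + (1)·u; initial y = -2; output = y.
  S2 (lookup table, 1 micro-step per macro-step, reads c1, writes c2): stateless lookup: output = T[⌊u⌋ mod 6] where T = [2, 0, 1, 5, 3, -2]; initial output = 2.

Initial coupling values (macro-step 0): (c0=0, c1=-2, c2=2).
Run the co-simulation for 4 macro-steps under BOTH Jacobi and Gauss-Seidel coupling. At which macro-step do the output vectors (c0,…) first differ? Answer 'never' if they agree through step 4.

first divergence at macro-step: 1

[Jacobi] macro 1: S0 reads c2=2 → after 1×micro: 2; S1 reads c2=2 → after 1×micro: -1; S2 reads c1=-2 → after 1×micro: 3 ⇒ (c0=2, c1=-1, c2=3)
[Jacobi] macro 2: S0 reads c2=3 → after 1×micro: 2; S1 reads c2=3 → after 1×micro: 3/2; S2 reads c1=-1 → after 1×micro: -2 ⇒ (c0=2, c1=3/2, c2=-2)
[Jacobi] macro 3: S0 reads c2=-2 → after 1×micro: 0; S1 reads c2=-2 → after 1×micro: 1/4; S2 reads c1=3/2 → after 1×micro: 0 ⇒ (c0=0, c1=1/4, c2=0)
[Jacobi] macro 4: S0 reads c2=0 → after 1×micro: 1; S1 reads c2=0 → after 1×micro: 3/8; S2 reads c1=1/4 → after 1×micro: 2 ⇒ (c0=1, c1=3/8, c2=2)
[Gauss-Seidel] macro 1: S0 reads c2=2 → after 1×micro: 2; S1 reads c2=2 → after 1×micro: -1; S2 reads c1=-1 → after 1×micro: -2 ⇒ (c0=2, c1=-1, c2=-2)
[Gauss-Seidel] macro 2: S0 reads c2=-2 → after 1×micro: 0; S1 reads c2=-2 → after 1×micro: -7/2; S2 reads c1=-7/2 → after 1×micro: 1 ⇒ (c0=0, c1=-7/2, c2=1)
[Gauss-Seidel] macro 3: S0 reads c2=1 → after 1×micro: 2; S1 reads c2=1 → after 1×micro: -17/4; S2 reads c1=-17/4 → after 1×micro: 0 ⇒ (c0=2, c1=-17/4, c2=0)
[Gauss-Seidel] macro 4: S0 reads c2=0 → after 1×micro: 2; S1 reads c2=0 → after 1×micro: -51/8; S2 reads c1=-51/8 → after 1×micro: -2 ⇒ (c0=2, c1=-51/8, c2=-2)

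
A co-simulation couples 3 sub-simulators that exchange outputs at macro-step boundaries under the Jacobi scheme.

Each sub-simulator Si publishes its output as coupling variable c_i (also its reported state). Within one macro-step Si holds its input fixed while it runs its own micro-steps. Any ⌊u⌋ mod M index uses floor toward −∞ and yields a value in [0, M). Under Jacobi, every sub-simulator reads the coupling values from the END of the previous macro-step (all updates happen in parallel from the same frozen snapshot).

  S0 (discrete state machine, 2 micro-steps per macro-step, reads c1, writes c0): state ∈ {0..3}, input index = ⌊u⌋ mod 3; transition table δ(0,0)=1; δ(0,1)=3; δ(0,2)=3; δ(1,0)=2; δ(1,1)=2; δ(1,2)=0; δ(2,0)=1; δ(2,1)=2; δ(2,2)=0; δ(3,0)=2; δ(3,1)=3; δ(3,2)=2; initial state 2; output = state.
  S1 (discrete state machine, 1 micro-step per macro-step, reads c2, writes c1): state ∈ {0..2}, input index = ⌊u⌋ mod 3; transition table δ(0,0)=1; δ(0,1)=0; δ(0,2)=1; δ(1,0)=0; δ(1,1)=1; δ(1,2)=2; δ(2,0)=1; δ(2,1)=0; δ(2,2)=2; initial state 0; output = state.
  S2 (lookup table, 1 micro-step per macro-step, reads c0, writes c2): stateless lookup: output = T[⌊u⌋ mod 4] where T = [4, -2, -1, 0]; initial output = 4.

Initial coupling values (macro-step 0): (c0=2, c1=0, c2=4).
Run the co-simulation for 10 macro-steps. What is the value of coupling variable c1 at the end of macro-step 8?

macro 1: S0 reads c1=0 → after 2×micro: 2; S1 reads c2=4 → after 1×micro: 0; S2 reads c0=2 → after 1×micro: -1 ⇒ (c0=2, c1=0, c2=-1)
macro 2: S0 reads c1=0 → after 2×micro: 2; S1 reads c2=-1 → after 1×micro: 1; S2 reads c0=2 → after 1×micro: -1 ⇒ (c0=2, c1=1, c2=-1)
macro 3: S0 reads c1=1 → after 2×micro: 2; S1 reads c2=-1 → after 1×micro: 2; S2 reads c0=2 → after 1×micro: -1 ⇒ (c0=2, c1=2, c2=-1)
macro 4: S0 reads c1=2 → after 2×micro: 3; S1 reads c2=-1 → after 1×micro: 2; S2 reads c0=2 → after 1×micro: -1 ⇒ (c0=3, c1=2, c2=-1)
macro 5: S0 reads c1=2 → after 2×micro: 0; S1 reads c2=-1 → after 1×micro: 2; S2 reads c0=3 → after 1×micro: 0 ⇒ (c0=0, c1=2, c2=0)
macro 6: S0 reads c1=2 → after 2×micro: 2; S1 reads c2=0 → after 1×micro: 1; S2 reads c0=0 → after 1×micro: 4 ⇒ (c0=2, c1=1, c2=4)
macro 7: S0 reads c1=1 → after 2×micro: 2; S1 reads c2=4 → after 1×micro: 1; S2 reads c0=2 → after 1×micro: -1 ⇒ (c0=2, c1=1, c2=-1)
macro 8: S0 reads c1=1 → after 2×micro: 2; S1 reads c2=-1 → after 1×micro: 2; S2 reads c0=2 → after 1×micro: -1 ⇒ (c0=2, c1=2, c2=-1)
macro 9: S0 reads c1=2 → after 2×micro: 3; S1 reads c2=-1 → after 1×micro: 2; S2 reads c0=2 → after 1×micro: -1 ⇒ (c0=3, c1=2, c2=-1)
macro 10: S0 reads c1=2 → after 2×micro: 0; S1 reads c2=-1 → after 1×micro: 2; S2 reads c0=3 → after 1×micro: 0 ⇒ (c0=0, c1=2, c2=0)

c1 at macro-step 8 = 2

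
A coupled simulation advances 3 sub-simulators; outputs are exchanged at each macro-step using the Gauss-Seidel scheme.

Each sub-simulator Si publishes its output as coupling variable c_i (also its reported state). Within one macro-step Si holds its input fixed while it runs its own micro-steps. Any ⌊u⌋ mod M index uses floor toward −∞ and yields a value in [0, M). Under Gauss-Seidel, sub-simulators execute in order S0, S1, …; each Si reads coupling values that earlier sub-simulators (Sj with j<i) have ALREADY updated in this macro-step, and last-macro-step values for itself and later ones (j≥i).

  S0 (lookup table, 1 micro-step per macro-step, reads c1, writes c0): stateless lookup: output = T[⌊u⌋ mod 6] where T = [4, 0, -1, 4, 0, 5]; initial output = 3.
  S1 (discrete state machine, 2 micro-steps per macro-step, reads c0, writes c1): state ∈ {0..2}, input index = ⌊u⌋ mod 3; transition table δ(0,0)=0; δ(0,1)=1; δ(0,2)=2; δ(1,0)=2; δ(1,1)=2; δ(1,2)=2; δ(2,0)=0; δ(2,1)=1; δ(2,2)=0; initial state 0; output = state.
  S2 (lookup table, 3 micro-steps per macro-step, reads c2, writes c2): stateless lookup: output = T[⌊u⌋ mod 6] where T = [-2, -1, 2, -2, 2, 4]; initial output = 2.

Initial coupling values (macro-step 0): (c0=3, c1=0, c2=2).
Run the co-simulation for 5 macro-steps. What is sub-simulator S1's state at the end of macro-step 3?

S1 state at macro-step 3 = 2

macro 1: S0 reads c1=0 → after 1×micro: 4; S1 reads c0=4 → after 2×micro: 2; S2 reads c2=2 → after 3×micro: 2 ⇒ (c0=4, c1=2, c2=2)
macro 2: S0 reads c1=2 → after 1×micro: -1; S1 reads c0=-1 → after 2×micro: 2; S2 reads c2=2 → after 3×micro: 2 ⇒ (c0=-1, c1=2, c2=2)
macro 3: S0 reads c1=2 → after 1×micro: -1; S1 reads c0=-1 → after 2×micro: 2; S2 reads c2=2 → after 3×micro: 2 ⇒ (c0=-1, c1=2, c2=2)
macro 4: S0 reads c1=2 → after 1×micro: -1; S1 reads c0=-1 → after 2×micro: 2; S2 reads c2=2 → after 3×micro: 2 ⇒ (c0=-1, c1=2, c2=2)
macro 5: S0 reads c1=2 → after 1×micro: -1; S1 reads c0=-1 → after 2×micro: 2; S2 reads c2=2 → after 3×micro: 2 ⇒ (c0=-1, c1=2, c2=2)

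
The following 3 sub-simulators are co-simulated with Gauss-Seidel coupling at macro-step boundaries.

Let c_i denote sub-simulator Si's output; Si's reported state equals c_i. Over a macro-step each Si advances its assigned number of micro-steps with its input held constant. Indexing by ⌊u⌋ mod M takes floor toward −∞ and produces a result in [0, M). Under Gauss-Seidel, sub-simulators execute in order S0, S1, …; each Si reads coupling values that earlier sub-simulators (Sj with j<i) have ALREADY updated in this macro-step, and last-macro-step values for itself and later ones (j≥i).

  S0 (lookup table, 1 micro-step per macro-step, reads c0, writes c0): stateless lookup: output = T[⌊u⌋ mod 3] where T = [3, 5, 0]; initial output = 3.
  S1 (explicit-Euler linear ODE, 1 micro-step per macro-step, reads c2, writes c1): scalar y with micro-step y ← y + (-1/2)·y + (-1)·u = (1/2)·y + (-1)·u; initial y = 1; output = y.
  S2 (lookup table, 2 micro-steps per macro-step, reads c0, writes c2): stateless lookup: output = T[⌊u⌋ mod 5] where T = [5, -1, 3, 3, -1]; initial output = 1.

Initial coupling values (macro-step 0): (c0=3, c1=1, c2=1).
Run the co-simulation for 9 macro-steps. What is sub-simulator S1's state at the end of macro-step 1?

S1 state at macro-step 1 = -1/2

macro 1: S0 reads c0=3 → after 1×micro: 3; S1 reads c2=1 → after 1×micro: -1/2; S2 reads c0=3 → after 2×micro: 3 ⇒ (c0=3, c1=-1/2, c2=3)
macro 2: S0 reads c0=3 → after 1×micro: 3; S1 reads c2=3 → after 1×micro: -13/4; S2 reads c0=3 → after 2×micro: 3 ⇒ (c0=3, c1=-13/4, c2=3)
macro 3: S0 reads c0=3 → after 1×micro: 3; S1 reads c2=3 → after 1×micro: -37/8; S2 reads c0=3 → after 2×micro: 3 ⇒ (c0=3, c1=-37/8, c2=3)
macro 4: S0 reads c0=3 → after 1×micro: 3; S1 reads c2=3 → after 1×micro: -85/16; S2 reads c0=3 → after 2×micro: 3 ⇒ (c0=3, c1=-85/16, c2=3)
macro 5: S0 reads c0=3 → after 1×micro: 3; S1 reads c2=3 → after 1×micro: -181/32; S2 reads c0=3 → after 2×micro: 3 ⇒ (c0=3, c1=-181/32, c2=3)
macro 6: S0 reads c0=3 → after 1×micro: 3; S1 reads c2=3 → after 1×micro: -373/64; S2 reads c0=3 → after 2×micro: 3 ⇒ (c0=3, c1=-373/64, c2=3)
macro 7: S0 reads c0=3 → after 1×micro: 3; S1 reads c2=3 → after 1×micro: -757/128; S2 reads c0=3 → after 2×micro: 3 ⇒ (c0=3, c1=-757/128, c2=3)
macro 8: S0 reads c0=3 → after 1×micro: 3; S1 reads c2=3 → after 1×micro: -1525/256; S2 reads c0=3 → after 2×micro: 3 ⇒ (c0=3, c1=-1525/256, c2=3)
macro 9: S0 reads c0=3 → after 1×micro: 3; S1 reads c2=3 → after 1×micro: -3061/512; S2 reads c0=3 → after 2×micro: 3 ⇒ (c0=3, c1=-3061/512, c2=3)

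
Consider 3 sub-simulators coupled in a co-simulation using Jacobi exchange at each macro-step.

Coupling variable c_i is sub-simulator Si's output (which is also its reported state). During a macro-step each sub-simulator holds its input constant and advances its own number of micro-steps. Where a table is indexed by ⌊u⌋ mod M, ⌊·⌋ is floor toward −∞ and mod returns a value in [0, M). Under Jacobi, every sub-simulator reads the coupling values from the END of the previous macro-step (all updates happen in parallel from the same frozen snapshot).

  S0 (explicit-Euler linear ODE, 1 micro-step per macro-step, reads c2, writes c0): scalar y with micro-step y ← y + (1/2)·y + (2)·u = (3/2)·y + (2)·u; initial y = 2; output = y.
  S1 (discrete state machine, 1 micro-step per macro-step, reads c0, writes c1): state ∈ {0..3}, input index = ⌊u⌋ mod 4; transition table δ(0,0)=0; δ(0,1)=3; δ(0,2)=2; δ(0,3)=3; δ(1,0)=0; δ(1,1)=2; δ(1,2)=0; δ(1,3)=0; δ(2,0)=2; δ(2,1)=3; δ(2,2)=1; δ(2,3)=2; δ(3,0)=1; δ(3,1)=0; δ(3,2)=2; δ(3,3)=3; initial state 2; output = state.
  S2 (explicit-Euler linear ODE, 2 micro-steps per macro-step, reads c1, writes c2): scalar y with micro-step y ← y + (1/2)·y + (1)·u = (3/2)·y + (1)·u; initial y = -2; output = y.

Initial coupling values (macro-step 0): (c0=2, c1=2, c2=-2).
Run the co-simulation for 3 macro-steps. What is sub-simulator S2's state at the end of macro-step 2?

S2 state at macro-step 2 = 29/8

macro 1: S0 reads c2=-2 → after 1×micro: -1; S1 reads c0=2 → after 1×micro: 1; S2 reads c1=2 → after 2×micro: 1/2 ⇒ (c0=-1, c1=1, c2=1/2)
macro 2: S0 reads c2=1/2 → after 1×micro: -1/2; S1 reads c0=-1 → after 1×micro: 0; S2 reads c1=1 → after 2×micro: 29/8 ⇒ (c0=-1/2, c1=0, c2=29/8)
macro 3: S0 reads c2=29/8 → after 1×micro: 13/2; S1 reads c0=-1/2 → after 1×micro: 3; S2 reads c1=0 → after 2×micro: 261/32 ⇒ (c0=13/2, c1=3, c2=261/32)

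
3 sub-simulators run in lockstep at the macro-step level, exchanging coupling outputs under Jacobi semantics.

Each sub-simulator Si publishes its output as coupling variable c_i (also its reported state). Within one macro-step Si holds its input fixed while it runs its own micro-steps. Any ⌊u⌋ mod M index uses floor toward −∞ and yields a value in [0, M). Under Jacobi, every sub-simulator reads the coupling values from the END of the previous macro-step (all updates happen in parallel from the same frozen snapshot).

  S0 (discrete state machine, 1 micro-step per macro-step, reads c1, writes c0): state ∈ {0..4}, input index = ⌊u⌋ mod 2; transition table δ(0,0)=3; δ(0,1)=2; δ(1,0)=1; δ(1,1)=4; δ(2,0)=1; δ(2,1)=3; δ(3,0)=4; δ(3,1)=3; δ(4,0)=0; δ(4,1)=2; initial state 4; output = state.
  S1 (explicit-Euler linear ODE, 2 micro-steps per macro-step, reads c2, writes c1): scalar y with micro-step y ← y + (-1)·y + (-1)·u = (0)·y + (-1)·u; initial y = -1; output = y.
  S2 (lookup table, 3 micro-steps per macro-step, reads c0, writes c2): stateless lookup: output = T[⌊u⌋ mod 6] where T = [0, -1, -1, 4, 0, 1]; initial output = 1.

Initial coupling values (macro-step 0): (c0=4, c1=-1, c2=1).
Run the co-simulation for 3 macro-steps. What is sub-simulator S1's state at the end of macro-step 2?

macro 1: S0 reads c1=-1 → after 1×micro: 2; S1 reads c2=1 → after 2×micro: -1; S2 reads c0=4 → after 3×micro: 0 ⇒ (c0=2, c1=-1, c2=0)
macro 2: S0 reads c1=-1 → after 1×micro: 3; S1 reads c2=0 → after 2×micro: 0; S2 reads c0=2 → after 3×micro: -1 ⇒ (c0=3, c1=0, c2=-1)
macro 3: S0 reads c1=0 → after 1×micro: 4; S1 reads c2=-1 → after 2×micro: 1; S2 reads c0=3 → after 3×micro: 4 ⇒ (c0=4, c1=1, c2=4)

S1 state at macro-step 2 = 0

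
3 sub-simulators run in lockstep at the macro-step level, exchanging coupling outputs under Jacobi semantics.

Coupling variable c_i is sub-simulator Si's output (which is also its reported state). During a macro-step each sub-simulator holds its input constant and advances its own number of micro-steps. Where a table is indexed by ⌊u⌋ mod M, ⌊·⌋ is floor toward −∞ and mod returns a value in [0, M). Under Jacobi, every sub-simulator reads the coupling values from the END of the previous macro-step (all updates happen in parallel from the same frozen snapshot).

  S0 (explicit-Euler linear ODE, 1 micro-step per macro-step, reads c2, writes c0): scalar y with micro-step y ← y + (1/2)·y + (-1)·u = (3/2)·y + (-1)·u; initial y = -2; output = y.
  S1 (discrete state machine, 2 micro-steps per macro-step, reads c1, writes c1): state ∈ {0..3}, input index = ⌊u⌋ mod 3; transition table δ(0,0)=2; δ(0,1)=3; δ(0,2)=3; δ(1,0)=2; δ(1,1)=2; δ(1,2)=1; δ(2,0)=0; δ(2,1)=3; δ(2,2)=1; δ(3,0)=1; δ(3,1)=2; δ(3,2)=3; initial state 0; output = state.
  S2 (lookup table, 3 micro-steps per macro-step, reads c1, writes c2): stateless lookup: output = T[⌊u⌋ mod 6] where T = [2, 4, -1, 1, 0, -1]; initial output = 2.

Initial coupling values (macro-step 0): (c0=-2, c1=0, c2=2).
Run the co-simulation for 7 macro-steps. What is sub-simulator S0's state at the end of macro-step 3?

macro 1: S0 reads c2=2 → after 1×micro: -5; S1 reads c1=0 → after 2×micro: 0; S2 reads c1=0 → after 3×micro: 2 ⇒ (c0=-5, c1=0, c2=2)
macro 2: S0 reads c2=2 → after 1×micro: -19/2; S1 reads c1=0 → after 2×micro: 0; S2 reads c1=0 → after 3×micro: 2 ⇒ (c0=-19/2, c1=0, c2=2)
macro 3: S0 reads c2=2 → after 1×micro: -65/4; S1 reads c1=0 → after 2×micro: 0; S2 reads c1=0 → after 3×micro: 2 ⇒ (c0=-65/4, c1=0, c2=2)
macro 4: S0 reads c2=2 → after 1×micro: -211/8; S1 reads c1=0 → after 2×micro: 0; S2 reads c1=0 → after 3×micro: 2 ⇒ (c0=-211/8, c1=0, c2=2)
macro 5: S0 reads c2=2 → after 1×micro: -665/16; S1 reads c1=0 → after 2×micro: 0; S2 reads c1=0 → after 3×micro: 2 ⇒ (c0=-665/16, c1=0, c2=2)
macro 6: S0 reads c2=2 → after 1×micro: -2059/32; S1 reads c1=0 → after 2×micro: 0; S2 reads c1=0 → after 3×micro: 2 ⇒ (c0=-2059/32, c1=0, c2=2)
macro 7: S0 reads c2=2 → after 1×micro: -6305/64; S1 reads c1=0 → after 2×micro: 0; S2 reads c1=0 → after 3×micro: 2 ⇒ (c0=-6305/64, c1=0, c2=2)

S0 state at macro-step 3 = -65/4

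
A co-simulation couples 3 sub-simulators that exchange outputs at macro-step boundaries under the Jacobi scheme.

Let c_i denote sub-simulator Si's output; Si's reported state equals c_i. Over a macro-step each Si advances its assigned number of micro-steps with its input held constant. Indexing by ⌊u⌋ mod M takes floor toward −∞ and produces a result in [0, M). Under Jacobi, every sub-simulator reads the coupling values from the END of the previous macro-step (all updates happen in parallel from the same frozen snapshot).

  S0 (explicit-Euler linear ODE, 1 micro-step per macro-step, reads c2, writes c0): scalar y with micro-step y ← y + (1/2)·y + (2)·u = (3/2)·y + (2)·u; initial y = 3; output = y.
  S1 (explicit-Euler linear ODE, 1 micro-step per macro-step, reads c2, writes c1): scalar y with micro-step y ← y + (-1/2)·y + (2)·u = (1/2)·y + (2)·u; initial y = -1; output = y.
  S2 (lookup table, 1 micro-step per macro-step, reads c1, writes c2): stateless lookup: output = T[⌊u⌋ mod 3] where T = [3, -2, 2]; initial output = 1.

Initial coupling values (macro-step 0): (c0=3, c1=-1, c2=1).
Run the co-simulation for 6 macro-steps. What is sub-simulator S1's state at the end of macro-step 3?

macro 1: S0 reads c2=1 → after 1×micro: 13/2; S1 reads c2=1 → after 1×micro: 3/2; S2 reads c1=-1 → after 1×micro: 2 ⇒ (c0=13/2, c1=3/2, c2=2)
macro 2: S0 reads c2=2 → after 1×micro: 55/4; S1 reads c2=2 → after 1×micro: 19/4; S2 reads c1=3/2 → after 1×micro: -2 ⇒ (c0=55/4, c1=19/4, c2=-2)
macro 3: S0 reads c2=-2 → after 1×micro: 133/8; S1 reads c2=-2 → after 1×micro: -13/8; S2 reads c1=19/4 → after 1×micro: -2 ⇒ (c0=133/8, c1=-13/8, c2=-2)
macro 4: S0 reads c2=-2 → after 1×micro: 335/16; S1 reads c2=-2 → after 1×micro: -77/16; S2 reads c1=-13/8 → after 1×micro: -2 ⇒ (c0=335/16, c1=-77/16, c2=-2)
macro 5: S0 reads c2=-2 → after 1×micro: 877/32; S1 reads c2=-2 → after 1×micro: -205/32; S2 reads c1=-77/16 → after 1×micro: -2 ⇒ (c0=877/32, c1=-205/32, c2=-2)
macro 6: S0 reads c2=-2 → after 1×micro: 2375/64; S1 reads c2=-2 → after 1×micro: -461/64; S2 reads c1=-205/32 → after 1×micro: 2 ⇒ (c0=2375/64, c1=-461/64, c2=2)

S1 state at macro-step 3 = -13/8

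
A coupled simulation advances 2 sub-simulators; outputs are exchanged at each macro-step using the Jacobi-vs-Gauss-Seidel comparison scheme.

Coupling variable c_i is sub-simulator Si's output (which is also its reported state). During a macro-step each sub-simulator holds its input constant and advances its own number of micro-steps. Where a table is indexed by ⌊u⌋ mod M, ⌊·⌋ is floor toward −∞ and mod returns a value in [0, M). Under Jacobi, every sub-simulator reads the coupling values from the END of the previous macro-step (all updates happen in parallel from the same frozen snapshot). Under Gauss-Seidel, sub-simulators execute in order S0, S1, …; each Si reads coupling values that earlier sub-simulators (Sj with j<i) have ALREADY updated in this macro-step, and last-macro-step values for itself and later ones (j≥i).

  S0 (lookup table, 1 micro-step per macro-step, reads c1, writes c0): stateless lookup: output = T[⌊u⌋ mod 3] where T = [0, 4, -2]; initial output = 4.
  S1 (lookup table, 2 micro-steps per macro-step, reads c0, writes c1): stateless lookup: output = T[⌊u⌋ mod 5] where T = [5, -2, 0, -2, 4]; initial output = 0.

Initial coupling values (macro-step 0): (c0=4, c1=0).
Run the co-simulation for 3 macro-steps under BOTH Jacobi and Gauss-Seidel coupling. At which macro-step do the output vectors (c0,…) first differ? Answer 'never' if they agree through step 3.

[Jacobi] macro 1: S0 reads c1=0 → after 1×micro: 0; S1 reads c0=4 → after 2×micro: 4 ⇒ (c0=0, c1=4)
[Jacobi] macro 2: S0 reads c1=4 → after 1×micro: 4; S1 reads c0=0 → after 2×micro: 5 ⇒ (c0=4, c1=5)
[Jacobi] macro 3: S0 reads c1=5 → after 1×micro: -2; S1 reads c0=4 → after 2×micro: 4 ⇒ (c0=-2, c1=4)
[Gauss-Seidel] macro 1: S0 reads c1=0 → after 1×micro: 0; S1 reads c0=0 → after 2×micro: 5 ⇒ (c0=0, c1=5)
[Gauss-Seidel] macro 2: S0 reads c1=5 → after 1×micro: -2; S1 reads c0=-2 → after 2×micro: -2 ⇒ (c0=-2, c1=-2)
[Gauss-Seidel] macro 3: S0 reads c1=-2 → after 1×micro: 4; S1 reads c0=4 → after 2×micro: 4 ⇒ (c0=4, c1=4)

first divergence at macro-step: 1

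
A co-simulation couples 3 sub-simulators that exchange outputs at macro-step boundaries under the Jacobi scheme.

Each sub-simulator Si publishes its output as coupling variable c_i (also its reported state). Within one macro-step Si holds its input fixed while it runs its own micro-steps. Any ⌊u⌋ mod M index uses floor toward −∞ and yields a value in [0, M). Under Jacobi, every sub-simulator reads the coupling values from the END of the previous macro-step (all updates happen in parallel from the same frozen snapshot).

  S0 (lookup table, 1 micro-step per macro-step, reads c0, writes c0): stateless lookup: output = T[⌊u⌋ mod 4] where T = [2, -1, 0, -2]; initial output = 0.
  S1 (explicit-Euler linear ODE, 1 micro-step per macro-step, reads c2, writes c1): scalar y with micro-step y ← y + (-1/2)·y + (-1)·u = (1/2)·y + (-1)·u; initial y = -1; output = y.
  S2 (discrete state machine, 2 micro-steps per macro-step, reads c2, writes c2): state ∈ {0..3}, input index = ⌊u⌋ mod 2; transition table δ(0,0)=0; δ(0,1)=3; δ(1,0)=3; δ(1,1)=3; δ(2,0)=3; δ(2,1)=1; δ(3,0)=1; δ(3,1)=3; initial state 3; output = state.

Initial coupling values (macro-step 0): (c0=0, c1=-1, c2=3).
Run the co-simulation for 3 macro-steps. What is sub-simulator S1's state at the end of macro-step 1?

S1 state at macro-step 1 = -7/2

macro 1: S0 reads c0=0 → after 1×micro: 2; S1 reads c2=3 → after 1×micro: -7/2; S2 reads c2=3 → after 2×micro: 3 ⇒ (c0=2, c1=-7/2, c2=3)
macro 2: S0 reads c0=2 → after 1×micro: 0; S1 reads c2=3 → after 1×micro: -19/4; S2 reads c2=3 → after 2×micro: 3 ⇒ (c0=0, c1=-19/4, c2=3)
macro 3: S0 reads c0=0 → after 1×micro: 2; S1 reads c2=3 → after 1×micro: -43/8; S2 reads c2=3 → after 2×micro: 3 ⇒ (c0=2, c1=-43/8, c2=3)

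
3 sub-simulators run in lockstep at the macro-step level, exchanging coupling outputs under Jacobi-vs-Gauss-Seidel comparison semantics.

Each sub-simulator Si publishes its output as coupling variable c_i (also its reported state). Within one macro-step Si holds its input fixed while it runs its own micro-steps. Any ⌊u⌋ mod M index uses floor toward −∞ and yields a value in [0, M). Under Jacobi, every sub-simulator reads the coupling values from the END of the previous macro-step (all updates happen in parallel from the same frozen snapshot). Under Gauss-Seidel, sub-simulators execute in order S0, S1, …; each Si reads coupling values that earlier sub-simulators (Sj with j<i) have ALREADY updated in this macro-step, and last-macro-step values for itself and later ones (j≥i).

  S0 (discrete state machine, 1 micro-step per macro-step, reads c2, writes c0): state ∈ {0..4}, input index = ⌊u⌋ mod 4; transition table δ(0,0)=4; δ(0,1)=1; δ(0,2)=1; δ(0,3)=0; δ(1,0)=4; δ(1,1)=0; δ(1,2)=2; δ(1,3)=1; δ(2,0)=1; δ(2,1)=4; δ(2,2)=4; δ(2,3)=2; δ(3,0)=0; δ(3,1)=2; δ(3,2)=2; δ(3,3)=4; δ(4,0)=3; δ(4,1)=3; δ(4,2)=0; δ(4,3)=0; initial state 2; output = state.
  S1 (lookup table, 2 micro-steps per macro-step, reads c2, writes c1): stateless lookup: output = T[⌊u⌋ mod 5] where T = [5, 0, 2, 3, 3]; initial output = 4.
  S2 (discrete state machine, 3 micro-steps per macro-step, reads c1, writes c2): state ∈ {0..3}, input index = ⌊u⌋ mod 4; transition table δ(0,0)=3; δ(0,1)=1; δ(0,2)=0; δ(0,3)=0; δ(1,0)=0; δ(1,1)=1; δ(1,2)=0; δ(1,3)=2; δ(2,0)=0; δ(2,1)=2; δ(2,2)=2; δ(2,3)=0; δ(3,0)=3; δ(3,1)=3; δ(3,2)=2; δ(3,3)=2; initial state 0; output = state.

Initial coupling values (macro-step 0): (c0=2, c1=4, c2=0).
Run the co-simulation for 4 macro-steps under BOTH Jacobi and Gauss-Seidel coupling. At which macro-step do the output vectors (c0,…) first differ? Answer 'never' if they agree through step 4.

first divergence at macro-step: 1

[Jacobi] macro 1: S0 reads c2=0 → after 1×micro: 1; S1 reads c2=0 → after 2×micro: 5; S2 reads c1=4 → after 3×micro: 3 ⇒ (c0=1, c1=5, c2=3)
[Jacobi] macro 2: S0 reads c2=3 → after 1×micro: 1; S1 reads c2=3 → after 2×micro: 3; S2 reads c1=5 → after 3×micro: 3 ⇒ (c0=1, c1=3, c2=3)
[Jacobi] macro 3: S0 reads c2=3 → after 1×micro: 1; S1 reads c2=3 → after 2×micro: 3; S2 reads c1=3 → after 3×micro: 0 ⇒ (c0=1, c1=3, c2=0)
[Jacobi] macro 4: S0 reads c2=0 → after 1×micro: 4; S1 reads c2=0 → after 2×micro: 5; S2 reads c1=3 → after 3×micro: 0 ⇒ (c0=4, c1=5, c2=0)
[Gauss-Seidel] macro 1: S0 reads c2=0 → after 1×micro: 1; S1 reads c2=0 → after 2×micro: 5; S2 reads c1=5 → after 3×micro: 1 ⇒ (c0=1, c1=5, c2=1)
[Gauss-Seidel] macro 2: S0 reads c2=1 → after 1×micro: 0; S1 reads c2=1 → after 2×micro: 0; S2 reads c1=0 → after 3×micro: 3 ⇒ (c0=0, c1=0, c2=3)
[Gauss-Seidel] macro 3: S0 reads c2=3 → after 1×micro: 0; S1 reads c2=3 → after 2×micro: 3; S2 reads c1=3 → after 3×micro: 0 ⇒ (c0=0, c1=3, c2=0)
[Gauss-Seidel] macro 4: S0 reads c2=0 → after 1×micro: 4; S1 reads c2=0 → after 2×micro: 5; S2 reads c1=5 → after 3×micro: 1 ⇒ (c0=4, c1=5, c2=1)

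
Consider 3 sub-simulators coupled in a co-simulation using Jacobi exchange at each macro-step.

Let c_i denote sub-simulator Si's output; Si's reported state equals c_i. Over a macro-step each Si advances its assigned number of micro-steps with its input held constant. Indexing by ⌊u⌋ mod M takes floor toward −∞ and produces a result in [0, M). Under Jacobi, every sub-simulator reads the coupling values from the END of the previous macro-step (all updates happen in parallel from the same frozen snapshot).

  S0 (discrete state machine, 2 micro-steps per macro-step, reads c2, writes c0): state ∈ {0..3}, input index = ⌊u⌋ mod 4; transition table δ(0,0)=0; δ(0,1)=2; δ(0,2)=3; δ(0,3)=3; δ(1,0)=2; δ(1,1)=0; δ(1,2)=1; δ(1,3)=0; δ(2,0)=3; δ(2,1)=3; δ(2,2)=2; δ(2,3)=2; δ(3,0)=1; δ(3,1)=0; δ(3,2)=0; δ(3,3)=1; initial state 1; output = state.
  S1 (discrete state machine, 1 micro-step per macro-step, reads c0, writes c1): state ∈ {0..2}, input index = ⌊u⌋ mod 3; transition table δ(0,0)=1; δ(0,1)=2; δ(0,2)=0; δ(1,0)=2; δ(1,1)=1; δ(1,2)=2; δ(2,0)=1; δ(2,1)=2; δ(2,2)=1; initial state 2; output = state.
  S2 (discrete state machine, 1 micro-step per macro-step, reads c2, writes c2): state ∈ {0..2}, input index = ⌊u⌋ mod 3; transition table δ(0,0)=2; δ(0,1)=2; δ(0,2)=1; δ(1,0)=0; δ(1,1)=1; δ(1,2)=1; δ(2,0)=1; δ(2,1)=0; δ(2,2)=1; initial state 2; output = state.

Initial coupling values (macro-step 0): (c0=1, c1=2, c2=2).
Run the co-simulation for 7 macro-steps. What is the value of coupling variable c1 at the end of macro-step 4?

macro 1: S0 reads c2=2 → after 2×micro: 1; S1 reads c0=1 → after 1×micro: 2; S2 reads c2=2 → after 1×micro: 1 ⇒ (c0=1, c1=2, c2=1)
macro 2: S0 reads c2=1 → after 2×micro: 2; S1 reads c0=1 → after 1×micro: 2; S2 reads c2=1 → after 1×micro: 1 ⇒ (c0=2, c1=2, c2=1)
macro 3: S0 reads c2=1 → after 2×micro: 0; S1 reads c0=2 → after 1×micro: 1; S2 reads c2=1 → after 1×micro: 1 ⇒ (c0=0, c1=1, c2=1)
macro 4: S0 reads c2=1 → after 2×micro: 3; S1 reads c0=0 → after 1×micro: 2; S2 reads c2=1 → after 1×micro: 1 ⇒ (c0=3, c1=2, c2=1)
macro 5: S0 reads c2=1 → after 2×micro: 2; S1 reads c0=3 → after 1×micro: 1; S2 reads c2=1 → after 1×micro: 1 ⇒ (c0=2, c1=1, c2=1)
macro 6: S0 reads c2=1 → after 2×micro: 0; S1 reads c0=2 → after 1×micro: 2; S2 reads c2=1 → after 1×micro: 1 ⇒ (c0=0, c1=2, c2=1)
macro 7: S0 reads c2=1 → after 2×micro: 3; S1 reads c0=0 → after 1×micro: 1; S2 reads c2=1 → after 1×micro: 1 ⇒ (c0=3, c1=1, c2=1)

c1 at macro-step 4 = 2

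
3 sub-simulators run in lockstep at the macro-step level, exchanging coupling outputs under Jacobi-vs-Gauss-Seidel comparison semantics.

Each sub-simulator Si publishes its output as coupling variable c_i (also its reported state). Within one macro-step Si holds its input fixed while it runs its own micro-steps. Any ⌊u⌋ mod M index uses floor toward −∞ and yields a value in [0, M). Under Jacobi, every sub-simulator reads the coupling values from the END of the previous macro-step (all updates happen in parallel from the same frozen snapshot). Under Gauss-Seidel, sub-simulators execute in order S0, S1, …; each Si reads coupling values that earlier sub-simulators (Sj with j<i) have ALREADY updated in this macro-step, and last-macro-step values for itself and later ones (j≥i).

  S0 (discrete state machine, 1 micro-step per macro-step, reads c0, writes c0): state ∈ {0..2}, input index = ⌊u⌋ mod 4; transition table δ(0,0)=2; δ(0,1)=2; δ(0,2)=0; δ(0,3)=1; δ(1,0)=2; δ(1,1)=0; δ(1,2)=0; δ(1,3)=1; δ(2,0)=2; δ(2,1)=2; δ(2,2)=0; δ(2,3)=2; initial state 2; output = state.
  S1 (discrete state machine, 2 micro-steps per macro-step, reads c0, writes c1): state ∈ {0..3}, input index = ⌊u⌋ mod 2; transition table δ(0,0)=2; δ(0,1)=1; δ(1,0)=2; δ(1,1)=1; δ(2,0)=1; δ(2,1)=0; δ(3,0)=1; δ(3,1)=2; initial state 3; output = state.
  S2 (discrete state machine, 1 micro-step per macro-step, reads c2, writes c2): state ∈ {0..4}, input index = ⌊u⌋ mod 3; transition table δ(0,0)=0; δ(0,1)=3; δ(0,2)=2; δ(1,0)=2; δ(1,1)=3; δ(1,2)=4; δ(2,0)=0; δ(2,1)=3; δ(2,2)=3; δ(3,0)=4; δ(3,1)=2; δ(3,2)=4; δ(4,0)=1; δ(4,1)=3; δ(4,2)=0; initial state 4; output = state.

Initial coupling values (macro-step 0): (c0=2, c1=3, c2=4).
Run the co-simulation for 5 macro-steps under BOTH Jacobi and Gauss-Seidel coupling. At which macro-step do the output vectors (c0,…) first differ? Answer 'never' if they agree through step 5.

[Jacobi] macro 1: S0 reads c0=2 → after 1×micro: 0; S1 reads c0=2 → after 2×micro: 2; S2 reads c2=4 → after 1×micro: 3 ⇒ (c0=0, c1=2, c2=3)
[Jacobi] macro 2: S0 reads c0=0 → after 1×micro: 2; S1 reads c0=0 → after 2×micro: 2; S2 reads c2=3 → after 1×micro: 4 ⇒ (c0=2, c1=2, c2=4)
[Jacobi] macro 3: S0 reads c0=2 → after 1×micro: 0; S1 reads c0=2 → after 2×micro: 2; S2 reads c2=4 → after 1×micro: 3 ⇒ (c0=0, c1=2, c2=3)
[Jacobi] macro 4: S0 reads c0=0 → after 1×micro: 2; S1 reads c0=0 → after 2×micro: 2; S2 reads c2=3 → after 1×micro: 4 ⇒ (c0=2, c1=2, c2=4)
[Jacobi] macro 5: S0 reads c0=2 → after 1×micro: 0; S1 reads c0=2 → after 2×micro: 2; S2 reads c2=4 → after 1×micro: 3 ⇒ (c0=0, c1=2, c2=3)
[Gauss-Seidel] macro 1: S0 reads c0=2 → after 1×micro: 0; S1 reads c0=0 → after 2×micro: 2; S2 reads c2=4 → after 1×micro: 3 ⇒ (c0=0, c1=2, c2=3)
[Gauss-Seidel] macro 2: S0 reads c0=0 → after 1×micro: 2; S1 reads c0=2 → after 2×micro: 2; S2 reads c2=3 → after 1×micro: 4 ⇒ (c0=2, c1=2, c2=4)
[Gauss-Seidel] macro 3: S0 reads c0=2 → after 1×micro: 0; S1 reads c0=0 → after 2×micro: 2; S2 reads c2=4 → after 1×micro: 3 ⇒ (c0=0, c1=2, c2=3)
[Gauss-Seidel] macro 4: S0 reads c0=0 → after 1×micro: 2; S1 reads c0=2 → after 2×micro: 2; S2 reads c2=3 → after 1×micro: 4 ⇒ (c0=2, c1=2, c2=4)
[Gauss-Seidel] macro 5: S0 reads c0=2 → after 1×micro: 0; S1 reads c0=0 → after 2×micro: 2; S2 reads c2=4 → after 1×micro: 3 ⇒ (c0=0, c1=2, c2=3)

first divergence at macro-step: never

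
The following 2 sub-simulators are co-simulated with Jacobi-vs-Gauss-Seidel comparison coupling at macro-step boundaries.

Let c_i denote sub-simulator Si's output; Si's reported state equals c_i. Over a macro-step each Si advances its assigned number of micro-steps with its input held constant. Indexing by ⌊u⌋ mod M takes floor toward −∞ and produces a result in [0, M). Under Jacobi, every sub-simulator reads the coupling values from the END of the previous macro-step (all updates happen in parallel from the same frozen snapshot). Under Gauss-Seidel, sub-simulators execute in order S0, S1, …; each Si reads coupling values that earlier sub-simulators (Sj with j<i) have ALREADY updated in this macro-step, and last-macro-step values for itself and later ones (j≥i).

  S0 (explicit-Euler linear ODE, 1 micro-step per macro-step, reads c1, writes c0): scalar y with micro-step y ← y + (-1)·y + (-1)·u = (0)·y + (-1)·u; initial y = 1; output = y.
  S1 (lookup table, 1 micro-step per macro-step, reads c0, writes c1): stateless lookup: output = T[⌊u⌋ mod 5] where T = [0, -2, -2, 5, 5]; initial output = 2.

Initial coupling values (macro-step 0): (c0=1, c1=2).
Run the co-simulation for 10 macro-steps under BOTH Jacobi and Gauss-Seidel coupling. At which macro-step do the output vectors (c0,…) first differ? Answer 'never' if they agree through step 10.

[Jacobi] macro 1: S0 reads c1=2 → after 1×micro: -2; S1 reads c0=1 → after 1×micro: -2 ⇒ (c0=-2, c1=-2)
[Jacobi] macro 2: S0 reads c1=-2 → after 1×micro: 2; S1 reads c0=-2 → after 1×micro: 5 ⇒ (c0=2, c1=5)
[Jacobi] macro 3: S0 reads c1=5 → after 1×micro: -5; S1 reads c0=2 → after 1×micro: -2 ⇒ (c0=-5, c1=-2)
[Jacobi] macro 4: S0 reads c1=-2 → after 1×micro: 2; S1 reads c0=-5 → after 1×micro: 0 ⇒ (c0=2, c1=0)
[Jacobi] macro 5: S0 reads c1=0 → after 1×micro: 0; S1 reads c0=2 → after 1×micro: -2 ⇒ (c0=0, c1=-2)
[Jacobi] macro 6: S0 reads c1=-2 → after 1×micro: 2; S1 reads c0=0 → after 1×micro: 0 ⇒ (c0=2, c1=0)
[Jacobi] macro 7: S0 reads c1=0 → after 1×micro: 0; S1 reads c0=2 → after 1×micro: -2 ⇒ (c0=0, c1=-2)
[Jacobi] macro 8: S0 reads c1=-2 → after 1×micro: 2; S1 reads c0=0 → after 1×micro: 0 ⇒ (c0=2, c1=0)
[Jacobi] macro 9: S0 reads c1=0 → after 1×micro: 0; S1 reads c0=2 → after 1×micro: -2 ⇒ (c0=0, c1=-2)
[Jacobi] macro 10: S0 reads c1=-2 → after 1×micro: 2; S1 reads c0=0 → after 1×micro: 0 ⇒ (c0=2, c1=0)
[Gauss-Seidel] macro 1: S0 reads c1=2 → after 1×micro: -2; S1 reads c0=-2 → after 1×micro: 5 ⇒ (c0=-2, c1=5)
[Gauss-Seidel] macro 2: S0 reads c1=5 → after 1×micro: -5; S1 reads c0=-5 → after 1×micro: 0 ⇒ (c0=-5, c1=0)
[Gauss-Seidel] macro 3: S0 reads c1=0 → after 1×micro: 0; S1 reads c0=0 → after 1×micro: 0 ⇒ (c0=0, c1=0)
[Gauss-Seidel] macro 4: S0 reads c1=0 → after 1×micro: 0; S1 reads c0=0 → after 1×micro: 0 ⇒ (c0=0, c1=0)
[Gauss-Seidel] macro 5: S0 reads c1=0 → after 1×micro: 0; S1 reads c0=0 → after 1×micro: 0 ⇒ (c0=0, c1=0)
[Gauss-Seidel] macro 6: S0 reads c1=0 → after 1×micro: 0; S1 reads c0=0 → after 1×micro: 0 ⇒ (c0=0, c1=0)
[Gauss-Seidel] macro 7: S0 reads c1=0 → after 1×micro: 0; S1 reads c0=0 → after 1×micro: 0 ⇒ (c0=0, c1=0)
[Gauss-Seidel] macro 8: S0 reads c1=0 → after 1×micro: 0; S1 reads c0=0 → after 1×micro: 0 ⇒ (c0=0, c1=0)
[Gauss-Seidel] macro 9: S0 reads c1=0 → after 1×micro: 0; S1 reads c0=0 → after 1×micro: 0 ⇒ (c0=0, c1=0)
[Gauss-Seidel] macro 10: S0 reads c1=0 → after 1×micro: 0; S1 reads c0=0 → after 1×micro: 0 ⇒ (c0=0, c1=0)

first divergence at macro-step: 1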